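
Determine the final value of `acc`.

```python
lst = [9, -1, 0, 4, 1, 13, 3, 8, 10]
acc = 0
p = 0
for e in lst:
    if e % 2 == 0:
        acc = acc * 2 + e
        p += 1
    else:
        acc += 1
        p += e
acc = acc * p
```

2494

e=9: not even, acc = 0+1 = 1; p=9
e=-1: not even, acc = 1+1 = 2; p=8
e=0: even, acc = 2*2+0 = 4; p=9
e=4: even, acc = 4*2+4 = 12; p=10
e=1: not even, acc = 12+1 = 13; p=11
e=13: not even, acc = 13+1 = 14; p=24
e=3: not even, acc = 14+1 = 15; p=27
e=8: even, acc = 15*2+8 = 38; p=28
e=10: even, acc = 38*2+10 = 86; p=29
acc*p = 86*29 = 2494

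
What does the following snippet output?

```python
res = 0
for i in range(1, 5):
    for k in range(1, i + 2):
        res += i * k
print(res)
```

105

i=1,k=1: res = 0+1 = 1
i=1,k=2: res = 1+2 = 3
i=2,k=1: res = 3+2 = 5
i=2,k=2: res = 5+4 = 9
i=2,k=3: res = 9+6 = 15
i=3,k=1: res = 15+3 = 18
i=3,k=2: res = 18+6 = 24
i=3,k=3: res = 24+9 = 33
i=3,k=4: res = 33+12 = 45
i=4,k=1: res = 45+4 = 49
i=4,k=2: res = 49+8 = 57
i=4,k=3: res = 57+12 = 69
i=4,k=4: res = 69+16 = 85
i=4,k=5: res = 85+20 = 105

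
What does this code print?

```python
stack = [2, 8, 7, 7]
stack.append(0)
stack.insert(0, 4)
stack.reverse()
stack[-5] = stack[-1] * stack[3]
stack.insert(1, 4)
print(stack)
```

[0, 4, 32, 7, 8, 2, 4]

append 0 → [2, 8, 7, 7, 0]
insert 4 at 0 → [4, 2, 8, 7, 7, 0]
reverse → [0, 7, 7, 8, 2, 4]
stack[-5] = stack[-1]*stack[3] = 4*8 = 32 → [0, 32, 7, 8, 2, 4]
insert 4 at 1 → [0, 4, 32, 7, 8, 2, 4]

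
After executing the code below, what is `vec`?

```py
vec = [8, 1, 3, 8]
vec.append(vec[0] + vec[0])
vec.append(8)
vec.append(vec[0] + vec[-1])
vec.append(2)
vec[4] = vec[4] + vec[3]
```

append vec[0]+vec[0] = 8+8 = 16 → [8, 1, 3, 8, 16]
append 8 → [8, 1, 3, 8, 16, 8]
append vec[0]+vec[-1] = 8+8 = 16 → [8, 1, 3, 8, 16, 8, 16]
append 2 → [8, 1, 3, 8, 16, 8, 16, 2]
vec[4] = vec[4]+vec[3] = 16+8 = 24 → [8, 1, 3, 8, 24, 8, 16, 2]

[8, 1, 3, 8, 24, 8, 16, 2]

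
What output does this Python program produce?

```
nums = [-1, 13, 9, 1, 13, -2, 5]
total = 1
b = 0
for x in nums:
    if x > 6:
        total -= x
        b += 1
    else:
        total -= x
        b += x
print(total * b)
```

x=-1: not >6, total = 1-(-1) = 2; b=-1
x=13: >6, total = 2-13 = -11; b=0
x=9: >6, total = (-11)-9 = -20; b=1
x=1: not >6, total = (-20)-1 = -21; b=2
x=13: >6, total = (-21)-13 = -34; b=3
x=-2: not >6, total = (-34)-(-2) = -32; b=1
x=5: not >6, total = (-32)-5 = -37; b=6
total*b = (-37)*6 = -222

-222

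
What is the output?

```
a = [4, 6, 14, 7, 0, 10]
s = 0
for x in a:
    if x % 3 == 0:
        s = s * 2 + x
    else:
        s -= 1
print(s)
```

x=4: not %3==0, s = 0-1 = -1
x=6: %3==0, s = (-1)*2+6 = 4
x=14: not %3==0, s = 4-1 = 3
x=7: not %3==0, s = 3-1 = 2
x=0: %3==0, s = 2*2+0 = 4
x=10: not %3==0, s = 4-1 = 3

3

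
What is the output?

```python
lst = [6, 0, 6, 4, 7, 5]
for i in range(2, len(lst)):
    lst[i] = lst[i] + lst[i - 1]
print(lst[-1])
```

i=2: lst[2] = 6+0 = 6 → [6, 0, 6, 4, 7, 5]
i=3: lst[3] = 4+6 = 10 → [6, 0, 6, 10, 7, 5]
i=4: lst[4] = 7+10 = 17 → [6, 0, 6, 10, 17, 5]
i=5: lst[5] = 5+17 = 22 → [6, 0, 6, 10, 17, 22]

22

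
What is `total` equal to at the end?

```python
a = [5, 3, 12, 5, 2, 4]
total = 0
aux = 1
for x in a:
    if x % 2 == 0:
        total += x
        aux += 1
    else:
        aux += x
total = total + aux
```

35

x=5: not even; aux=6
x=3: not even; aux=9
x=12: even, total = 0+12 = 12; aux=10
x=5: not even; aux=15
x=2: even, total = 12+2 = 14; aux=16
x=4: even, total = 14+4 = 18; aux=17
total+aux = 18+17 = 35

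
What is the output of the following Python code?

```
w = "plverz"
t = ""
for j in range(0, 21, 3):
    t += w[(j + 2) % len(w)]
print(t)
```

j=0: add w[2]='v' → 'v'
j=3: add w[5]='z' → 'vz'
j=6: add w[2]='v' → 'vzv'
j=9: add w[5]='z' → 'vzvz'
j=12: add w[2]='v' → 'vzvzv'
j=15: add w[5]='z' → 'vzvzvz'
j=18: add w[2]='v' → 'vzvzvzv'

vzvzvzv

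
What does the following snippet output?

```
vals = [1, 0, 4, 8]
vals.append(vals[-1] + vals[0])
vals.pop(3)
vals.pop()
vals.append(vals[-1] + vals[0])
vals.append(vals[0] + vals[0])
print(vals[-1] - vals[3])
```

-3

append vals[-1]+vals[0] = 8+1 = 9 → [1, 0, 4, 8, 9]
pop(3) removes 8 → [1, 0, 4, 9]
pop() removes 9 → [1, 0, 4]
append vals[-1]+vals[0] = 4+1 = 5 → [1, 0, 4, 5]
append vals[0]+vals[0] = 1+1 = 2 → [1, 0, 4, 5, 2]
vals[-1]-vals[3] = 2-5 = -3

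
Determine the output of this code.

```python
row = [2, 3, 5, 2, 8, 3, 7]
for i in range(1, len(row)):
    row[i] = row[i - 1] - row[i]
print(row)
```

i=1: row[1] = 2-3 = -1 → [2, -1, 5, 2, 8, 3, 7]
i=2: row[2] = (-1)-5 = -6 → [2, -1, -6, 2, 8, 3, 7]
i=3: row[3] = (-6)-2 = -8 → [2, -1, -6, -8, 8, 3, 7]
i=4: row[4] = (-8)-8 = -16 → [2, -1, -6, -8, -16, 3, 7]
i=5: row[5] = (-16)-3 = -19 → [2, -1, -6, -8, -16, -19, 7]
i=6: row[6] = (-19)-7 = -26 → [2, -1, -6, -8, -16, -19, -26]

[2, -1, -6, -8, -16, -19, -26]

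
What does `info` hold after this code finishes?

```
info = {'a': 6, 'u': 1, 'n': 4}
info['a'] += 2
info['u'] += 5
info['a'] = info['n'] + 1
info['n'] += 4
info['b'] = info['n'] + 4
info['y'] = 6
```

info['a'] = 6+2 = 8 → {'a': 8, 'u': 1, 'n': 4}
info['u'] = 1+5 = 6 → {'a': 8, 'u': 6, 'n': 4}
info['a'] = info['n']+1 = 5 → {'a': 5, 'u': 6, 'n': 4}
info['n'] = 4+4 = 8 → {'a': 5, 'u': 6, 'n': 8}
info['b'] = info['n']+4 = 12 → {'a': 5, 'u': 6, 'n': 8, 'b': 12}
info['y'] = 6 → {'a': 5, 'u': 6, 'n': 8, 'b': 12, 'y': 6}

{'a': 5, 'u': 6, 'n': 8, 'b': 12, 'y': 6}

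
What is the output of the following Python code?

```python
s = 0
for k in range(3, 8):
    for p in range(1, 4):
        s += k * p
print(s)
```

150

k=3,p=1: s = 0+3 = 3
k=3,p=2: s = 3+6 = 9
k=3,p=3: s = 9+9 = 18
k=4,p=1: s = 18+4 = 22
k=4,p=2: s = 22+8 = 30
k=4,p=3: s = 30+12 = 42
k=5,p=1: s = 42+5 = 47
k=5,p=2: s = 47+10 = 57
k=5,p=3: s = 57+15 = 72
k=6,p=1: s = 72+6 = 78
k=6,p=2: s = 78+12 = 90
k=6,p=3: s = 90+18 = 108
k=7,p=1: s = 108+7 = 115
k=7,p=2: s = 115+14 = 129
k=7,p=3: s = 129+21 = 150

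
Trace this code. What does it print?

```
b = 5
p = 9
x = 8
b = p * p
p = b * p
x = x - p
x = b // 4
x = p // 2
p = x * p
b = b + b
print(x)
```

364

b = 9*9 = 81
p = 81*9 = 729
x = 8-729 = -721
x = 81//4 = 20
x = 729//2 = 364
p = 364*729 = 265356
b = 81+81 = 162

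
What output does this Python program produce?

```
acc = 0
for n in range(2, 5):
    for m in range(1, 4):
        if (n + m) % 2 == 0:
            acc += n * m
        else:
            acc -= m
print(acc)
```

14

n=2,m=1: odd sum, acc = 0-1 = -1
n=2,m=2: even sum, acc = (-1)+4 = 3
n=2,m=3: odd sum, acc = 3-3 = 0
n=3,m=1: even sum, acc = 0+3 = 3
n=3,m=2: odd sum, acc = 3-2 = 1
n=3,m=3: even sum, acc = 1+9 = 10
n=4,m=1: odd sum, acc = 10-1 = 9
n=4,m=2: even sum, acc = 9+8 = 17
n=4,m=3: odd sum, acc = 17-3 = 14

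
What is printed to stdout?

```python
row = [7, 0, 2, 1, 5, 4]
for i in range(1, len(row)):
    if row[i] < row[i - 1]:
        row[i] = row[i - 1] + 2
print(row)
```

[7, 9, 11, 13, 15, 17]

i=1: 0<7, row[1] = 7+2 = 9 → [7, 9, 2, 1, 5, 4]
i=2: 2<9, row[2] = 9+2 = 11 → [7, 9, 11, 1, 5, 4]
i=3: 1<11, row[3] = 11+2 = 13 → [7, 9, 11, 13, 5, 4]
i=4: 5<13, row[4] = 13+2 = 15 → [7, 9, 11, 13, 15, 4]
i=5: 4<15, row[5] = 15+2 = 17 → [7, 9, 11, 13, 15, 17]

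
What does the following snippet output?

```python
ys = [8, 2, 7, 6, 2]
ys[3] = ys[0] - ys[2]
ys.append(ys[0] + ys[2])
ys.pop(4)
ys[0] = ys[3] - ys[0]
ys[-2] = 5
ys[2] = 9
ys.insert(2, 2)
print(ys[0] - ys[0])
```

0

ys[3] = ys[0]-ys[2] = 8-7 = 1 → [8, 2, 7, 1, 2]
append ys[0]+ys[2] = 8+7 = 15 → [8, 2, 7, 1, 2, 15]
pop(4) removes 2 → [8, 2, 7, 1, 15]
ys[0] = ys[3]-ys[0] = 1-8 = -7 → [-7, 2, 7, 1, 15]
ys[-2] = 5 → [-7, 2, 7, 5, 15]
ys[2] = 9 → [-7, 2, 9, 5, 15]
insert 2 at 2 → [-7, 2, 2, 9, 5, 15]
ys[0]-ys[0] = (-7)-(-7) = 0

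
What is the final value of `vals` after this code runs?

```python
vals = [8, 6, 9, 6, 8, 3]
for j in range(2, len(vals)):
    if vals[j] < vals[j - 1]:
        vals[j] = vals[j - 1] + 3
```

[8, 6, 9, 12, 15, 18]

j=2: 9>=6, unchanged → [8, 6, 9, 6, 8, 3]
j=3: 6<9, vals[3] = 9+3 = 12 → [8, 6, 9, 12, 8, 3]
j=4: 8<12, vals[4] = 12+3 = 15 → [8, 6, 9, 12, 15, 3]
j=5: 3<15, vals[5] = 15+3 = 18 → [8, 6, 9, 12, 15, 18]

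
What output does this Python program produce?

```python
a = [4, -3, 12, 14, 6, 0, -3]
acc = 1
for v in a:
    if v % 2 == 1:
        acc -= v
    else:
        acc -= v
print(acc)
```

v=4: not odd, acc = 1-4 = -3
v=-3: odd, acc = (-3)-(-3) = 0
v=12: not odd, acc = 0-12 = -12
v=14: not odd, acc = (-12)-14 = -26
v=6: not odd, acc = (-26)-6 = -32
v=0: not odd, acc = (-32)-0 = -32
v=-3: odd, acc = (-32)-(-3) = -29

-29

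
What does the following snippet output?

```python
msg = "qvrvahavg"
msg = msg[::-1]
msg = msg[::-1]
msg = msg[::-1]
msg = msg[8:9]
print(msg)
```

reverse → 'gvahavrvq'
reverse → 'qvrvahavg'
reverse → 'gvahavrvq'
slice [8:9] → 'q'

q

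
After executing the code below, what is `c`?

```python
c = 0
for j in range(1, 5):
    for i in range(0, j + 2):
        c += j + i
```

j=1,i=0: c = 0+1 = 1
j=1,i=1: c = 1+2 = 3
j=1,i=2: c = 3+3 = 6
j=2,i=0: c = 6+2 = 8
j=2,i=1: c = 8+3 = 11
j=2,i=2: c = 11+4 = 15
j=2,i=3: c = 15+5 = 20
j=3,i=0: c = 20+3 = 23
j=3,i=1: c = 23+4 = 27
j=3,i=2: c = 27+5 = 32
j=3,i=3: c = 32+6 = 38
j=3,i=4: c = 38+7 = 45
j=4,i=0: c = 45+4 = 49
j=4,i=1: c = 49+5 = 54
j=4,i=2: c = 54+6 = 60
j=4,i=3: c = 60+7 = 67
j=4,i=4: c = 67+8 = 75
j=4,i=5: c = 75+9 = 84

84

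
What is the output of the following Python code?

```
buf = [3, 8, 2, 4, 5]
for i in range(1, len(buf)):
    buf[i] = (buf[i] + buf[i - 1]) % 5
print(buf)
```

i=1: buf[1] = (8+3)%5 = 1 → [3, 1, 2, 4, 5]
i=2: buf[2] = (2+1)%5 = 3 → [3, 1, 3, 4, 5]
i=3: buf[3] = (4+3)%5 = 2 → [3, 1, 3, 2, 5]
i=4: buf[4] = (5+2)%5 = 2 → [3, 1, 3, 2, 2]

[3, 1, 3, 2, 2]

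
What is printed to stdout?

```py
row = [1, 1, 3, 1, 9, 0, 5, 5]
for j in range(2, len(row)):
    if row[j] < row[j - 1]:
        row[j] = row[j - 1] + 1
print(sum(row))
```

j=2: 3>=1, unchanged → [1, 1, 3, 1, 9, 0, 5, 5]
j=3: 1<3, row[3] = 3+1 = 4 → [1, 1, 3, 4, 9, 0, 5, 5]
j=4: 9>=4, unchanged → [1, 1, 3, 4, 9, 0, 5, 5]
j=5: 0<9, row[5] = 9+1 = 10 → [1, 1, 3, 4, 9, 10, 5, 5]
j=6: 5<10, row[6] = 10+1 = 11 → [1, 1, 3, 4, 9, 10, 11, 5]
j=7: 5<11, row[7] = 11+1 = 12 → [1, 1, 3, 4, 9, 10, 11, 12]
sum = 51

51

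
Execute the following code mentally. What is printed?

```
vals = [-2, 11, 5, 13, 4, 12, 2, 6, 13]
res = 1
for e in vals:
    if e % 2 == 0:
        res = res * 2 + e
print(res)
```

90

e=-2: even, res = 1*2+(-2) = 0
e=11: not even
e=5: not even
e=13: not even
e=4: even, res = 0*2+4 = 4
e=12: even, res = 4*2+12 = 20
e=2: even, res = 20*2+2 = 42
e=6: even, res = 42*2+6 = 90
e=13: not even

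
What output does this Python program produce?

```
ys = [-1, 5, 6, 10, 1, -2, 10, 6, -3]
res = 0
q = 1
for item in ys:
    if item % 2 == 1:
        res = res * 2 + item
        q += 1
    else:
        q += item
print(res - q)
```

-24

item=-1: odd, res = 0*2+(-1) = -1; q=2
item=5: odd, res = (-1)*2+5 = 3; q=3
item=6: not odd; q=9
item=10: not odd; q=19
item=1: odd, res = 3*2+1 = 7; q=20
item=-2: not odd; q=18
item=10: not odd; q=28
item=6: not odd; q=34
item=-3: odd, res = 7*2+(-3) = 11; q=35
res-q = 11-35 = -24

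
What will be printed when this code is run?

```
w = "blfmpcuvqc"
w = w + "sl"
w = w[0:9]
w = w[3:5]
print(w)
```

mp

+ 'sl' → 'blfmpcuvqcsl'
slice [0:9] → 'blfmpcuvq'
slice [3:5] → 'mp'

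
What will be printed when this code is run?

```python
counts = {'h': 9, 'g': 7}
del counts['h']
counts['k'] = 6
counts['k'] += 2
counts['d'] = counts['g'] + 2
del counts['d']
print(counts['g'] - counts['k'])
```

-1

del 'h' → {'g': 7}
counts['k'] = 6 → {'g': 7, 'k': 6}
counts['k'] = 6+2 = 8 → {'g': 7, 'k': 8}
counts['d'] = counts['g']+2 = 9 → {'g': 7, 'k': 8, 'd': 9}
del 'd' → {'g': 7, 'k': 8}
counts['g']-counts['k'] = 7-8 = -1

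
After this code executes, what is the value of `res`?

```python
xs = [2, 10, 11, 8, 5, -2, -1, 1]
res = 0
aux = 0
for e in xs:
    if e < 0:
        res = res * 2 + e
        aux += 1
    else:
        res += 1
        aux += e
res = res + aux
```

55

e=2: not <0, res = 0+1 = 1; aux=2
e=10: not <0, res = 1+1 = 2; aux=12
e=11: not <0, res = 2+1 = 3; aux=23
e=8: not <0, res = 3+1 = 4; aux=31
e=5: not <0, res = 4+1 = 5; aux=36
e=-2: <0, res = 5*2+(-2) = 8; aux=37
e=-1: <0, res = 8*2+(-1) = 15; aux=38
e=1: not <0, res = 15+1 = 16; aux=39
res+aux = 16+39 = 55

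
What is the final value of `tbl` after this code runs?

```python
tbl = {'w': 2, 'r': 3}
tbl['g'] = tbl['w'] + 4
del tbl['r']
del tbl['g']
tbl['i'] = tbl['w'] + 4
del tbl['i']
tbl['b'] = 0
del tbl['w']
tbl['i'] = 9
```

{'b': 0, 'i': 9}

tbl['g'] = tbl['w']+4 = 6 → {'w': 2, 'r': 3, 'g': 6}
del 'r' → {'w': 2, 'g': 6}
del 'g' → {'w': 2}
tbl['i'] = tbl['w']+4 = 6 → {'w': 2, 'i': 6}
del 'i' → {'w': 2}
tbl['b'] = 0 → {'w': 2, 'b': 0}
del 'w' → {'b': 0}
tbl['i'] = 9 → {'b': 0, 'i': 9}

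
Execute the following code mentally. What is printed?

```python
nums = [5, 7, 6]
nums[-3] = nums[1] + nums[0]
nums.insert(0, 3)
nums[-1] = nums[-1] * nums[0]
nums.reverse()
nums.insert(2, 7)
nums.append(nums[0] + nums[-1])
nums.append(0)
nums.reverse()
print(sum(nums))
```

nums[-3] = nums[1]+nums[0] = 7+5 = 12 → [12, 7, 6]
insert 3 at 0 → [3, 12, 7, 6]
nums[-1] = nums[-1]*nums[0] = 6*3 = 18 → [3, 12, 7, 18]
reverse → [18, 7, 12, 3]
insert 7 at 2 → [18, 7, 7, 12, 3]
append nums[0]+nums[-1] = 18+3 = 21 → [18, 7, 7, 12, 3, 21]
append 0 → [18, 7, 7, 12, 3, 21, 0]
reverse → [0, 21, 3, 12, 7, 7, 18]
sum = 68

68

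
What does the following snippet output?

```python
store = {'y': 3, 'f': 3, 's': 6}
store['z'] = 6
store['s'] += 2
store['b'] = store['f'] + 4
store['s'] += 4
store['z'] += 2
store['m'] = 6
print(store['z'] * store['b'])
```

store['z'] = 6 → {'y': 3, 'f': 3, 's': 6, 'z': 6}
store['s'] = 6+2 = 8 → {'y': 3, 'f': 3, 's': 8, 'z': 6}
store['b'] = store['f']+4 = 7 → {'y': 3, 'f': 3, 's': 8, 'z': 6, 'b': 7}
store['s'] = 8+4 = 12 → {'y': 3, 'f': 3, 's': 12, 'z': 6, 'b': 7}
store['z'] = 6+2 = 8 → {'y': 3, 'f': 3, 's': 12, 'z': 8, 'b': 7}
store['m'] = 6 → {'y': 3, 'f': 3, 's': 12, 'z': 8, 'b': 7, 'm': 6}
store['z']*store['b'] = 8*7 = 56

56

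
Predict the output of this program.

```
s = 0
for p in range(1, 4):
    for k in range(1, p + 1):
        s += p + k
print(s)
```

24

p=1,k=1: s = 0+2 = 2
p=2,k=1: s = 2+3 = 5
p=2,k=2: s = 5+4 = 9
p=3,k=1: s = 9+4 = 13
p=3,k=2: s = 13+5 = 18
p=3,k=3: s = 18+6 = 24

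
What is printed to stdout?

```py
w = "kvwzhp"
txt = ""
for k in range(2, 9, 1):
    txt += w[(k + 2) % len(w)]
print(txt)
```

k=2: add w[4]='h' → 'h'
k=3: add w[5]='p' → 'hp'
k=4: add w[0]='k' → 'hpk'
k=5: add w[1]='v' → 'hpkv'
k=6: add w[2]='w' → 'hpkvw'
k=7: add w[3]='z' → 'hpkvwz'
k=8: add w[4]='h' → 'hpkvwzh'

hpkvwzh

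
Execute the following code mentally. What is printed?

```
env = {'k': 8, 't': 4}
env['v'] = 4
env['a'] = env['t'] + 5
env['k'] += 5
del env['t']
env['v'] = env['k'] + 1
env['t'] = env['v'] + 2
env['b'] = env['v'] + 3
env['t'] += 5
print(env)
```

env['v'] = 4 → {'k': 8, 't': 4, 'v': 4}
env['a'] = env['t']+5 = 9 → {'k': 8, 't': 4, 'v': 4, 'a': 9}
env['k'] = 8+5 = 13 → {'k': 13, 't': 4, 'v': 4, 'a': 9}
del 't' → {'k': 13, 'v': 4, 'a': 9}
env['v'] = env['k']+1 = 14 → {'k': 13, 'v': 14, 'a': 9}
env['t'] = env['v']+2 = 16 → {'k': 13, 'v': 14, 'a': 9, 't': 16}
env['b'] = env['v']+3 = 17 → {'k': 13, 'v': 14, 'a': 9, 't': 16, 'b': 17}
env['t'] = 16+5 = 21 → {'k': 13, 'v': 14, 'a': 9, 't': 21, 'b': 17}

{'k': 13, 'v': 14, 'a': 9, 't': 21, 'b': 17}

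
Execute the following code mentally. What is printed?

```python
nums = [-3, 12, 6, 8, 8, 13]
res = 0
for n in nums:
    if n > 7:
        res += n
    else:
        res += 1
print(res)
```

43

n=-3: not >7, res = 0+1 = 1
n=12: >7, res = 1+12 = 13
n=6: not >7, res = 13+1 = 14
n=8: >7, res = 14+8 = 22
n=8: >7, res = 22+8 = 30
n=13: >7, res = 30+13 = 43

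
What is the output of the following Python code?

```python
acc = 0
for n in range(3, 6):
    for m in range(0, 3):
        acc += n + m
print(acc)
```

45

n=3,m=0: acc = 0+3 = 3
n=3,m=1: acc = 3+4 = 7
n=3,m=2: acc = 7+5 = 12
n=4,m=0: acc = 12+4 = 16
n=4,m=1: acc = 16+5 = 21
n=4,m=2: acc = 21+6 = 27
n=5,m=0: acc = 27+5 = 32
n=5,m=1: acc = 32+6 = 38
n=5,m=2: acc = 38+7 = 45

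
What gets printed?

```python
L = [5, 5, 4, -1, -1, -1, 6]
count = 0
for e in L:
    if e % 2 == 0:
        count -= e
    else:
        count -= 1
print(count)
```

e=5: not even, count = 0-1 = -1
e=5: not even, count = (-1)-1 = -2
e=4: even, count = (-2)-4 = -6
e=-1: not even, count = (-6)-1 = -7
e=-1: not even, count = (-7)-1 = -8
e=-1: not even, count = (-8)-1 = -9
e=6: even, count = (-9)-6 = -15

-15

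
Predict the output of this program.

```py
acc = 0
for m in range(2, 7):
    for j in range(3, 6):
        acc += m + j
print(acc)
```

120

m=2,j=3: acc = 0+5 = 5
m=2,j=4: acc = 5+6 = 11
m=2,j=5: acc = 11+7 = 18
m=3,j=3: acc = 18+6 = 24
m=3,j=4: acc = 24+7 = 31
m=3,j=5: acc = 31+8 = 39
m=4,j=3: acc = 39+7 = 46
m=4,j=4: acc = 46+8 = 54
m=4,j=5: acc = 54+9 = 63
m=5,j=3: acc = 63+8 = 71
m=5,j=4: acc = 71+9 = 80
m=5,j=5: acc = 80+10 = 90
m=6,j=3: acc = 90+9 = 99
m=6,j=4: acc = 99+10 = 109
m=6,j=5: acc = 109+11 = 120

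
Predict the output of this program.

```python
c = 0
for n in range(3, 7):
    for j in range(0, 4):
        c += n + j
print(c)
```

n=3,j=0: c = 0+3 = 3
n=3,j=1: c = 3+4 = 7
n=3,j=2: c = 7+5 = 12
n=3,j=3: c = 12+6 = 18
n=4,j=0: c = 18+4 = 22
n=4,j=1: c = 22+5 = 27
n=4,j=2: c = 27+6 = 33
n=4,j=3: c = 33+7 = 40
n=5,j=0: c = 40+5 = 45
n=5,j=1: c = 45+6 = 51
n=5,j=2: c = 51+7 = 58
n=5,j=3: c = 58+8 = 66
n=6,j=0: c = 66+6 = 72
n=6,j=1: c = 72+7 = 79
n=6,j=2: c = 79+8 = 87
n=6,j=3: c = 87+9 = 96

96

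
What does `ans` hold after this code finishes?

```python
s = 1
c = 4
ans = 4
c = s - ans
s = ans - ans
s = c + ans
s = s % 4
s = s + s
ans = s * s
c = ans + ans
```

c = 1-4 = -3
s = 4-4 = 0
s = (-3)+4 = 1
s = 1%4 = 1
s = 1+1 = 2
ans = 2*2 = 4
c = 4+4 = 8

4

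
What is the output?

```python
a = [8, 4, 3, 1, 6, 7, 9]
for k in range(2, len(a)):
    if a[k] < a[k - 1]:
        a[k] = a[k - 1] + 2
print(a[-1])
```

k=2: 3<4, a[2] = 4+2 = 6 → [8, 4, 6, 1, 6, 7, 9]
k=3: 1<6, a[3] = 6+2 = 8 → [8, 4, 6, 8, 6, 7, 9]
k=4: 6<8, a[4] = 8+2 = 10 → [8, 4, 6, 8, 10, 7, 9]
k=5: 7<10, a[5] = 10+2 = 12 → [8, 4, 6, 8, 10, 12, 9]
k=6: 9<12, a[6] = 12+2 = 14 → [8, 4, 6, 8, 10, 12, 14]

14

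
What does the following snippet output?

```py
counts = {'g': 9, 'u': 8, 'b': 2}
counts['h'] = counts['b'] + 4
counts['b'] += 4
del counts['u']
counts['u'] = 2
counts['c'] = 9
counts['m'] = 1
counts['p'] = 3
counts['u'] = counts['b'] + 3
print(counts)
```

counts['h'] = counts['b']+4 = 6 → {'g': 9, 'u': 8, 'b': 2, 'h': 6}
counts['b'] = 2+4 = 6 → {'g': 9, 'u': 8, 'b': 6, 'h': 6}
del 'u' → {'g': 9, 'b': 6, 'h': 6}
counts['u'] = 2 → {'g': 9, 'b': 6, 'h': 6, 'u': 2}
counts['c'] = 9 → {'g': 9, 'b': 6, 'h': 6, 'u': 2, 'c': 9}
counts['m'] = 1 → {'g': 9, 'b': 6, 'h': 6, 'u': 2, 'c': 9, 'm': 1}
counts['p'] = 3 → {'g': 9, 'b': 6, 'h': 6, 'u': 2, 'c': 9, 'm': 1, 'p': 3}
counts['u'] = counts['b']+3 = 9 → {'g': 9, 'b': 6, 'h': 6, 'u': 9, 'c': 9, 'm': 1, 'p': 3}

{'g': 9, 'b': 6, 'h': 6, 'u': 9, 'c': 9, 'm': 1, 'p': 3}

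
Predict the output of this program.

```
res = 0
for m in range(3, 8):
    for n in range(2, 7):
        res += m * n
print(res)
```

500

m=3,n=2: res = 0+6 = 6
m=3,n=3: res = 6+9 = 15
m=3,n=4: res = 15+12 = 27
m=3,n=5: res = 27+15 = 42
m=3,n=6: res = 42+18 = 60
m=4,n=2: res = 60+8 = 68
m=4,n=3: res = 68+12 = 80
m=4,n=4: res = 80+16 = 96
m=4,n=5: res = 96+20 = 116
m=4,n=6: res = 116+24 = 140
m=5,n=2: res = 140+10 = 150
m=5,n=3: res = 150+15 = 165
m=5,n=4: res = 165+20 = 185
m=5,n=5: res = 185+25 = 210
m=5,n=6: res = 210+30 = 240
m=6,n=2: res = 240+12 = 252
m=6,n=3: res = 252+18 = 270
m=6,n=4: res = 270+24 = 294
m=6,n=5: res = 294+30 = 324
m=6,n=6: res = 324+36 = 360
m=7,n=2: res = 360+14 = 374
m=7,n=3: res = 374+21 = 395
m=7,n=4: res = 395+28 = 423
m=7,n=5: res = 423+35 = 458
m=7,n=6: res = 458+42 = 500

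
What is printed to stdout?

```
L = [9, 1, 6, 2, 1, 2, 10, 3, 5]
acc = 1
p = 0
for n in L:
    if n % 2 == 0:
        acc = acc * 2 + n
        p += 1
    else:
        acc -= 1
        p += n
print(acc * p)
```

n=9: not even, acc = 1-1 = 0; p=9
n=1: not even, acc = 0-1 = -1; p=10
n=6: even, acc = (-1)*2+6 = 4; p=11
n=2: even, acc = 4*2+2 = 10; p=12
n=1: not even, acc = 10-1 = 9; p=13
n=2: even, acc = 9*2+2 = 20; p=14
n=10: even, acc = 20*2+10 = 50; p=15
n=3: not even, acc = 50-1 = 49; p=18
n=5: not even, acc = 49-1 = 48; p=23
acc*p = 48*23 = 1104

1104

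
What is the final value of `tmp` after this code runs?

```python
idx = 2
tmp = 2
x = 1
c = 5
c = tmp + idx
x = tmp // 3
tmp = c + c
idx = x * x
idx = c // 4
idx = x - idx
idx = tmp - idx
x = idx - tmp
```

c = 2+2 = 4
x = 2//3 = 0
tmp = 4+4 = 8
idx = 0*0 = 0
idx = 4//4 = 1
idx = 0-1 = -1
idx = 8-(-1) = 9
x = 9-8 = 1

8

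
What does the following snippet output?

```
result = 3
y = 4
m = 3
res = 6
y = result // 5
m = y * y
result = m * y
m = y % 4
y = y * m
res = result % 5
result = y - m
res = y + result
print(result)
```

y = 3//5 = 0
m = 0*0 = 0
result = 0*0 = 0
m = 0%4 = 0
y = 0*0 = 0
res = 0%5 = 0
result = 0-0 = 0
res = 0+0 = 0

0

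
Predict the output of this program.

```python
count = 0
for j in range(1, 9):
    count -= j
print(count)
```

j=1: count = 0-1 = -1
j=2: count = (-1)-2 = -3
j=3: count = (-3)-3 = -6
j=4: count = (-6)-4 = -10
j=5: count = (-10)-5 = -15
j=6: count = (-15)-6 = -21
j=7: count = (-21)-7 = -28
j=8: count = (-28)-8 = -36

-36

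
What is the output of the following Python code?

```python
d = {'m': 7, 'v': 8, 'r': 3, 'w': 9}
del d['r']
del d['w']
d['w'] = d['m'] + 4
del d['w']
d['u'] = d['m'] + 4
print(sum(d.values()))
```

del 'r' → {'m': 7, 'v': 8, 'w': 9}
del 'w' → {'m': 7, 'v': 8}
d['w'] = d['m']+4 = 11 → {'m': 7, 'v': 8, 'w': 11}
del 'w' → {'m': 7, 'v': 8}
d['u'] = d['m']+4 = 11 → {'m': 7, 'v': 8, 'u': 11}
sum of values = 26

26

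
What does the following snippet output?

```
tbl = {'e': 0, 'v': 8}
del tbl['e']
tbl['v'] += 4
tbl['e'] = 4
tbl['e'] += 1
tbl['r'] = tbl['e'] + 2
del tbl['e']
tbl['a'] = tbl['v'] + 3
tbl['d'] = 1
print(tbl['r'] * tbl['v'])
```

84

del 'e' → {'v': 8}
tbl['v'] = 8+4 = 12 → {'v': 12}
tbl['e'] = 4 → {'v': 12, 'e': 4}
tbl['e'] = 4+1 = 5 → {'v': 12, 'e': 5}
tbl['r'] = tbl['e']+2 = 7 → {'v': 12, 'e': 5, 'r': 7}
del 'e' → {'v': 12, 'r': 7}
tbl['a'] = tbl['v']+3 = 15 → {'v': 12, 'r': 7, 'a': 15}
tbl['d'] = 1 → {'v': 12, 'r': 7, 'a': 15, 'd': 1}
tbl['r']*tbl['v'] = 7*12 = 84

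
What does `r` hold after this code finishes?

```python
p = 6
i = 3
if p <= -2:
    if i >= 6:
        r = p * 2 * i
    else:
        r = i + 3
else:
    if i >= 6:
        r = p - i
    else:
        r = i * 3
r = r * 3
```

27

p=6, i=3
p <= -2 is False; i >= 6 is False
→ r = i * 3 = 9
r = 9*3 = 27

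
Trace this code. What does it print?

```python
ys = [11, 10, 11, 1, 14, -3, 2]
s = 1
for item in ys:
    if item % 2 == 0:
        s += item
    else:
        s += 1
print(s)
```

item=11: not even, s = 1+1 = 2
item=10: even, s = 2+10 = 12
item=11: not even, s = 12+1 = 13
item=1: not even, s = 13+1 = 14
item=14: even, s = 14+14 = 28
item=-3: not even, s = 28+1 = 29
item=2: even, s = 29+2 = 31

31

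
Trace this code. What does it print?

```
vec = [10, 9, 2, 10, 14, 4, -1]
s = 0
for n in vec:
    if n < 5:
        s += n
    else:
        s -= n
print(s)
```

-38

n=10: not <5, s = 0-10 = -10
n=9: not <5, s = (-10)-9 = -19
n=2: <5, s = (-19)+2 = -17
n=10: not <5, s = (-17)-10 = -27
n=14: not <5, s = (-27)-14 = -41
n=4: <5, s = (-41)+4 = -37
n=-1: <5, s = (-37)+(-1) = -38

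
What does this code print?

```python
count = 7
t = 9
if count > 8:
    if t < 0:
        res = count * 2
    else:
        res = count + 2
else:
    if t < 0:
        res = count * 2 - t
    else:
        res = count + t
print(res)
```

16

count=7, t=9
count > 8 is False; t < 0 is False
→ res = count + t = 16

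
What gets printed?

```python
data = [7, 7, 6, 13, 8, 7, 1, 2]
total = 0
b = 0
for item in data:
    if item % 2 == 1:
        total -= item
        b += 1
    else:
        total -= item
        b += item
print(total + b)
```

-30

item=7: odd, total = 0-7 = -7; b=1
item=7: odd, total = (-7)-7 = -14; b=2
item=6: not odd, total = (-14)-6 = -20; b=8
item=13: odd, total = (-20)-13 = -33; b=9
item=8: not odd, total = (-33)-8 = -41; b=17
item=7: odd, total = (-41)-7 = -48; b=18
item=1: odd, total = (-48)-1 = -49; b=19
item=2: not odd, total = (-49)-2 = -51; b=21
total+b = (-51)+21 = -30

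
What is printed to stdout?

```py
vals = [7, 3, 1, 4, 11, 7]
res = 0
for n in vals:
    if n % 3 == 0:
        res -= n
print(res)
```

-3

n=7: not %3==0
n=3: %3==0, res = 0-3 = -3
n=1: not %3==0
n=4: not %3==0
n=11: not %3==0
n=7: not %3==0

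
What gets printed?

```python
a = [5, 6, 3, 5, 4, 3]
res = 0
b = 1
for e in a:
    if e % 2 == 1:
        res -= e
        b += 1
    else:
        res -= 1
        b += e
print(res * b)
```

e=5: odd, res = 0-5 = -5; b=2
e=6: not odd, res = (-5)-1 = -6; b=8
e=3: odd, res = (-6)-3 = -9; b=9
e=5: odd, res = (-9)-5 = -14; b=10
e=4: not odd, res = (-14)-1 = -15; b=14
e=3: odd, res = (-15)-3 = -18; b=15
res*b = (-18)*15 = -270

-270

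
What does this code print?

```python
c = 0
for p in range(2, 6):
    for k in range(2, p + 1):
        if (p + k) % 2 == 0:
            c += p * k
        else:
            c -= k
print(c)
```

p=2,k=2: even sum, c = 0+4 = 4
p=3,k=2: odd sum, c = 4-2 = 2
p=3,k=3: even sum, c = 2+9 = 11
p=4,k=2: even sum, c = 11+8 = 19
p=4,k=3: odd sum, c = 19-3 = 16
p=4,k=4: even sum, c = 16+16 = 32
p=5,k=2: odd sum, c = 32-2 = 30
p=5,k=3: even sum, c = 30+15 = 45
p=5,k=4: odd sum, c = 45-4 = 41
p=5,k=5: even sum, c = 41+25 = 66

66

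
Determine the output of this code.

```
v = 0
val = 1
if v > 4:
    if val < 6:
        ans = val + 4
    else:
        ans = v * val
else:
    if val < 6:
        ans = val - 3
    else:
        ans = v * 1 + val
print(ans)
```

-2

v=0, val=1
v > 4 is False; val < 6 is True
→ ans = val - 3 = -2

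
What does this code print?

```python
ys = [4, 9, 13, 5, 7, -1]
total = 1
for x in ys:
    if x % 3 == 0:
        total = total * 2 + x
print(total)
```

x=4: not %3==0
x=9: %3==0, total = 1*2+9 = 11
x=13: not %3==0
x=5: not %3==0
x=7: not %3==0
x=-1: not %3==0

11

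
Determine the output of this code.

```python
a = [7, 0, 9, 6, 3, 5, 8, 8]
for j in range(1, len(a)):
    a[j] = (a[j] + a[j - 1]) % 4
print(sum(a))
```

19

j=1: a[1] = (0+7)%4 = 3 → [7, 3, 9, 6, 3, 5, 8, 8]
j=2: a[2] = (9+3)%4 = 0 → [7, 3, 0, 6, 3, 5, 8, 8]
j=3: a[3] = (6+0)%4 = 2 → [7, 3, 0, 2, 3, 5, 8, 8]
j=4: a[4] = (3+2)%4 = 1 → [7, 3, 0, 2, 1, 5, 8, 8]
j=5: a[5] = (5+1)%4 = 2 → [7, 3, 0, 2, 1, 2, 8, 8]
j=6: a[6] = (8+2)%4 = 2 → [7, 3, 0, 2, 1, 2, 2, 8]
j=7: a[7] = (8+2)%4 = 2 → [7, 3, 0, 2, 1, 2, 2, 2]
sum = 19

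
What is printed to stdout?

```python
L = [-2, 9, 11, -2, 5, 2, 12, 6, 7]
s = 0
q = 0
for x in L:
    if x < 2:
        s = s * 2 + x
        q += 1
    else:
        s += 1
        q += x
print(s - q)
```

x=-2: <2, s = 0*2+(-2) = -2; q=1
x=9: not <2, s = (-2)+1 = -1; q=10
x=11: not <2, s = (-1)+1 = 0; q=21
x=-2: <2, s = 0*2+(-2) = -2; q=22
x=5: not <2, s = (-2)+1 = -1; q=27
x=2: not <2, s = (-1)+1 = 0; q=29
x=12: not <2, s = 0+1 = 1; q=41
x=6: not <2, s = 1+1 = 2; q=47
x=7: not <2, s = 2+1 = 3; q=54
s-q = 3-54 = -51

-51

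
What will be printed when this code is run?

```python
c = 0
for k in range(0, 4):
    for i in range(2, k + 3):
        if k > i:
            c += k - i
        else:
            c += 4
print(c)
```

37

k=0,i=2: not 0>2, c = 0+4 = 4
k=1,i=2: not 1>2, c = 4+4 = 8
k=1,i=3: not 1>3, c = 8+4 = 12
k=2,i=2: not 2>2, c = 12+4 = 16
k=2,i=3: not 2>3, c = 16+4 = 20
k=2,i=4: not 2>4, c = 20+4 = 24
k=3,i=2: 3>2, c = 24+1 = 25
k=3,i=3: not 3>3, c = 25+4 = 29
k=3,i=4: not 3>4, c = 29+4 = 33
k=3,i=5: not 3>5, c = 33+4 = 37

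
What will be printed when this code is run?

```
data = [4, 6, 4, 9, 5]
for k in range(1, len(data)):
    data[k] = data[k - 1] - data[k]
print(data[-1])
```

k=1: data[1] = 4-6 = -2 → [4, -2, 4, 9, 5]
k=2: data[2] = (-2)-4 = -6 → [4, -2, -6, 9, 5]
k=3: data[3] = (-6)-9 = -15 → [4, -2, -6, -15, 5]
k=4: data[4] = (-15)-5 = -20 → [4, -2, -6, -15, -20]

-20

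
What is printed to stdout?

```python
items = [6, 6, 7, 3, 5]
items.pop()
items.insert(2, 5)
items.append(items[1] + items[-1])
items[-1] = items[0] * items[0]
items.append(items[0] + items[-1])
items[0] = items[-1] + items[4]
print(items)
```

[45, 6, 5, 7, 3, 36, 42]

pop() removes 5 → [6, 6, 7, 3]
insert 5 at 2 → [6, 6, 5, 7, 3]
append items[1]+items[-1] = 6+3 = 9 → [6, 6, 5, 7, 3, 9]
items[-1] = items[0]*items[0] = 6*6 = 36 → [6, 6, 5, 7, 3, 36]
append items[0]+items[-1] = 6+36 = 42 → [6, 6, 5, 7, 3, 36, 42]
items[0] = items[-1]+items[4] = 42+3 = 45 → [45, 6, 5, 7, 3, 36, 42]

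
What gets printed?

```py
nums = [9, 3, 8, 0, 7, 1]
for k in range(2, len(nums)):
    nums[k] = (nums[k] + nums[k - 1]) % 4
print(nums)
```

k=2: nums[2] = (8+3)%4 = 3 → [9, 3, 3, 0, 7, 1]
k=3: nums[3] = (0+3)%4 = 3 → [9, 3, 3, 3, 7, 1]
k=4: nums[4] = (7+3)%4 = 2 → [9, 3, 3, 3, 2, 1]
k=5: nums[5] = (1+2)%4 = 3 → [9, 3, 3, 3, 2, 3]

[9, 3, 3, 3, 2, 3]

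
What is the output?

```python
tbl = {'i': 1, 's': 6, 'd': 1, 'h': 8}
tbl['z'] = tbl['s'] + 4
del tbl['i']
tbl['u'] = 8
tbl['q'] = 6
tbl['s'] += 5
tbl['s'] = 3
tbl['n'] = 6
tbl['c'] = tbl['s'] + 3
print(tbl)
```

{'s': 3, 'd': 1, 'h': 8, 'z': 10, 'u': 8, 'q': 6, 'n': 6, 'c': 6}

tbl['z'] = tbl['s']+4 = 10 → {'i': 1, 's': 6, 'd': 1, 'h': 8, 'z': 10}
del 'i' → {'s': 6, 'd': 1, 'h': 8, 'z': 10}
tbl['u'] = 8 → {'s': 6, 'd': 1, 'h': 8, 'z': 10, 'u': 8}
tbl['q'] = 6 → {'s': 6, 'd': 1, 'h': 8, 'z': 10, 'u': 8, 'q': 6}
tbl['s'] = 6+5 = 11 → {'s': 11, 'd': 1, 'h': 8, 'z': 10, 'u': 8, 'q': 6}
tbl['s'] = 3 → {'s': 3, 'd': 1, 'h': 8, 'z': 10, 'u': 8, 'q': 6}
tbl['n'] = 6 → {'s': 3, 'd': 1, 'h': 8, 'z': 10, 'u': 8, 'q': 6, 'n': 6}
tbl['c'] = tbl['s']+3 = 6 → {'s': 3, 'd': 1, 'h': 8, 'z': 10, 'u': 8, 'q': 6, 'n': 6, 'c': 6}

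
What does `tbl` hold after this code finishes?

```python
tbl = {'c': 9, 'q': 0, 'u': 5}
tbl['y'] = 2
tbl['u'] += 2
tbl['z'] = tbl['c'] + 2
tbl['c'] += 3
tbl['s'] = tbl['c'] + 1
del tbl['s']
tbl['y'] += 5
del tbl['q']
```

tbl['y'] = 2 → {'c': 9, 'q': 0, 'u': 5, 'y': 2}
tbl['u'] = 5+2 = 7 → {'c': 9, 'q': 0, 'u': 7, 'y': 2}
tbl['z'] = tbl['c']+2 = 11 → {'c': 9, 'q': 0, 'u': 7, 'y': 2, 'z': 11}
tbl['c'] = 9+3 = 12 → {'c': 12, 'q': 0, 'u': 7, 'y': 2, 'z': 11}
tbl['s'] = tbl['c']+1 = 13 → {'c': 12, 'q': 0, 'u': 7, 'y': 2, 'z': 11, 's': 13}
del 's' → {'c': 12, 'q': 0, 'u': 7, 'y': 2, 'z': 11}
tbl['y'] = 2+5 = 7 → {'c': 12, 'q': 0, 'u': 7, 'y': 7, 'z': 11}
del 'q' → {'c': 12, 'u': 7, 'y': 7, 'z': 11}

{'c': 12, 'u': 7, 'y': 7, 'z': 11}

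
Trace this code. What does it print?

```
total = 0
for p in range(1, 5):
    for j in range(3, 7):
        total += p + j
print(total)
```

112

p=1,j=3: total = 0+4 = 4
p=1,j=4: total = 4+5 = 9
p=1,j=5: total = 9+6 = 15
p=1,j=6: total = 15+7 = 22
p=2,j=3: total = 22+5 = 27
p=2,j=4: total = 27+6 = 33
p=2,j=5: total = 33+7 = 40
p=2,j=6: total = 40+8 = 48
p=3,j=3: total = 48+6 = 54
p=3,j=4: total = 54+7 = 61
p=3,j=5: total = 61+8 = 69
p=3,j=6: total = 69+9 = 78
p=4,j=3: total = 78+7 = 85
p=4,j=4: total = 85+8 = 93
p=4,j=5: total = 93+9 = 102
p=4,j=6: total = 102+10 = 112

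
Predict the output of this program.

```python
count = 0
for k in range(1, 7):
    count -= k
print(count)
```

k=1: count = 0-1 = -1
k=2: count = (-1)-2 = -3
k=3: count = (-3)-3 = -6
k=4: count = (-6)-4 = -10
k=5: count = (-10)-5 = -15
k=6: count = (-15)-6 = -21

-21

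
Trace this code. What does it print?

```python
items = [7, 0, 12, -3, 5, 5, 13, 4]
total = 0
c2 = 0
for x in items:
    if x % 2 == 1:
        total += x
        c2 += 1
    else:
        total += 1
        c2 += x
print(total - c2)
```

9

x=7: odd, total = 0+7 = 7; c2=1
x=0: not odd, total = 7+1 = 8; c2=1
x=12: not odd, total = 8+1 = 9; c2=13
x=-3: odd, total = 9+(-3) = 6; c2=14
x=5: odd, total = 6+5 = 11; c2=15
x=5: odd, total = 11+5 = 16; c2=16
x=13: odd, total = 16+13 = 29; c2=17
x=4: not odd, total = 29+1 = 30; c2=21
total-c2 = 30-21 = 9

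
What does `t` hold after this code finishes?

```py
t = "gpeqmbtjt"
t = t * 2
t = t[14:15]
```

repeat ×2 → 'gpeqmbtjtgpeqmbtjt'
slice [14:15] → 'b'

'b'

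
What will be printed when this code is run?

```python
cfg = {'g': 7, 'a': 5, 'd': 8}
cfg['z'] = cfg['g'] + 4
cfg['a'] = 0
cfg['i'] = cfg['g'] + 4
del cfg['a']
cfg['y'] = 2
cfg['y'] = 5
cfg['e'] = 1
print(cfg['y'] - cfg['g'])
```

cfg['z'] = cfg['g']+4 = 11 → {'g': 7, 'a': 5, 'd': 8, 'z': 11}
cfg['a'] = 0 → {'g': 7, 'a': 0, 'd': 8, 'z': 11}
cfg['i'] = cfg['g']+4 = 11 → {'g': 7, 'a': 0, 'd': 8, 'z': 11, 'i': 11}
del 'a' → {'g': 7, 'd': 8, 'z': 11, 'i': 11}
cfg['y'] = 2 → {'g': 7, 'd': 8, 'z': 11, 'i': 11, 'y': 2}
cfg['y'] = 5 → {'g': 7, 'd': 8, 'z': 11, 'i': 11, 'y': 5}
cfg['e'] = 1 → {'g': 7, 'd': 8, 'z': 11, 'i': 11, 'y': 5, 'e': 1}
cfg['y']-cfg['g'] = 5-7 = -2

-2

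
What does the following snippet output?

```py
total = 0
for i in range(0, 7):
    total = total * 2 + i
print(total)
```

120

i=0: total = 0*2+0 = 0
i=1: total = 0*2+1 = 1
i=2: total = 1*2+2 = 4
i=3: total = 4*2+3 = 11
i=4: total = 11*2+4 = 26
i=5: total = 26*2+5 = 57
i=6: total = 57*2+6 = 120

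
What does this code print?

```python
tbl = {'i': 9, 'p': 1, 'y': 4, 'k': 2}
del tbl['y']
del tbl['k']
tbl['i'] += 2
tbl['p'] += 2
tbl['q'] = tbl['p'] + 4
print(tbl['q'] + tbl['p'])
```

10

del 'y' → {'i': 9, 'p': 1, 'k': 2}
del 'k' → {'i': 9, 'p': 1}
tbl['i'] = 9+2 = 11 → {'i': 11, 'p': 1}
tbl['p'] = 1+2 = 3 → {'i': 11, 'p': 3}
tbl['q'] = tbl['p']+4 = 7 → {'i': 11, 'p': 3, 'q': 7}
tbl['q']+tbl['p'] = 7+3 = 10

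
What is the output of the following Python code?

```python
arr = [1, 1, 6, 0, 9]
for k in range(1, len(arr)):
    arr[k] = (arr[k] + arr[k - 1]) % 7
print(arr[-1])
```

k=1: arr[1] = (1+1)%7 = 2 → [1, 2, 6, 0, 9]
k=2: arr[2] = (6+2)%7 = 1 → [1, 2, 1, 0, 9]
k=3: arr[3] = (0+1)%7 = 1 → [1, 2, 1, 1, 9]
k=4: arr[4] = (9+1)%7 = 3 → [1, 2, 1, 1, 3]

3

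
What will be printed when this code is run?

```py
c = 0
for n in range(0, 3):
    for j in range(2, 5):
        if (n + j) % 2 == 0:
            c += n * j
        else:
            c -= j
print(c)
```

3

n=0,j=2: even sum, c = 0+0 = 0
n=0,j=3: odd sum, c = 0-3 = -3
n=0,j=4: even sum, c = (-3)+0 = -3
n=1,j=2: odd sum, c = (-3)-2 = -5
n=1,j=3: even sum, c = (-5)+3 = -2
n=1,j=4: odd sum, c = (-2)-4 = -6
n=2,j=2: even sum, c = (-6)+4 = -2
n=2,j=3: odd sum, c = (-2)-3 = -5
n=2,j=4: even sum, c = (-5)+8 = 3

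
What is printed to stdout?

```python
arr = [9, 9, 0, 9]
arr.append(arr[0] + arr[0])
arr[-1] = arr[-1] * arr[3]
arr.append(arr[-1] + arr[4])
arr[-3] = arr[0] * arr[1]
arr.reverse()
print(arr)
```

[324, 162, 81, 0, 9, 9]

append arr[0]+arr[0] = 9+9 = 18 → [9, 9, 0, 9, 18]
arr[-1] = arr[-1]*arr[3] = 18*9 = 162 → [9, 9, 0, 9, 162]
append arr[-1]+arr[4] = 162+162 = 324 → [9, 9, 0, 9, 162, 324]
arr[-3] = arr[0]*arr[1] = 9*9 = 81 → [9, 9, 0, 81, 162, 324]
reverse → [324, 162, 81, 0, 9, 9]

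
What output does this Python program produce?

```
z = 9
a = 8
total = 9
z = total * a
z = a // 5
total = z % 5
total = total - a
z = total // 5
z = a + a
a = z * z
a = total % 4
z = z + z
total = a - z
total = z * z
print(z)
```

32

z = 9*8 = 72
z = 8//5 = 1
total = 1%5 = 1
total = 1-8 = -7
z = (-7)//5 = -2
z = 8+8 = 16
a = 16*16 = 256
a = (-7)%4 = 1
z = 16+16 = 32
total = 1-32 = -31
total = 32*32 = 1024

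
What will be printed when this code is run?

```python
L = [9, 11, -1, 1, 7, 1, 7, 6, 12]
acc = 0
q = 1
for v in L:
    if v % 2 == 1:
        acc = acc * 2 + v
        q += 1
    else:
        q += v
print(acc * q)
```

v=9: odd, acc = 0*2+9 = 9; q=2
v=11: odd, acc = 9*2+11 = 29; q=3
v=-1: odd, acc = 29*2+(-1) = 57; q=4
v=1: odd, acc = 57*2+1 = 115; q=5
v=7: odd, acc = 115*2+7 = 237; q=6
v=1: odd, acc = 237*2+1 = 475; q=7
v=7: odd, acc = 475*2+7 = 957; q=8
v=6: not odd; q=14
v=12: not odd; q=26
acc*q = 957*26 = 24882

24882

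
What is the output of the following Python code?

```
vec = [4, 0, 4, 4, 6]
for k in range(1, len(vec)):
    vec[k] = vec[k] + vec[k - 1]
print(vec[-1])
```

k=1: vec[1] = 0+4 = 4 → [4, 4, 4, 4, 6]
k=2: vec[2] = 4+4 = 8 → [4, 4, 8, 4, 6]
k=3: vec[3] = 4+8 = 12 → [4, 4, 8, 12, 6]
k=4: vec[4] = 6+12 = 18 → [4, 4, 8, 12, 18]

18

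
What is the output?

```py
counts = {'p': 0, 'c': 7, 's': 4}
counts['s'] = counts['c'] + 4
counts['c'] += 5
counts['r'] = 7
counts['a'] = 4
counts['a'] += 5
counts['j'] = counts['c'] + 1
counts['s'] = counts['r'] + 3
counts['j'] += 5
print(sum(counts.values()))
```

counts['s'] = counts['c']+4 = 11 → {'p': 0, 'c': 7, 's': 11}
counts['c'] = 7+5 = 12 → {'p': 0, 'c': 12, 's': 11}
counts['r'] = 7 → {'p': 0, 'c': 12, 's': 11, 'r': 7}
counts['a'] = 4 → {'p': 0, 'c': 12, 's': 11, 'r': 7, 'a': 4}
counts['a'] = 4+5 = 9 → {'p': 0, 'c': 12, 's': 11, 'r': 7, 'a': 9}
counts['j'] = counts['c']+1 = 13 → {'p': 0, 'c': 12, 's': 11, 'r': 7, 'a': 9, 'j': 13}
counts['s'] = counts['r']+3 = 10 → {'p': 0, 'c': 12, 's': 10, 'r': 7, 'a': 9, 'j': 13}
counts['j'] = 13+5 = 18 → {'p': 0, 'c': 12, 's': 10, 'r': 7, 'a': 9, 'j': 18}
sum of values = 56

56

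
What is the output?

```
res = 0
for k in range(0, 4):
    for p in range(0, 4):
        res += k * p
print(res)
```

k=0,p=0: res = 0+0 = 0
k=0,p=1: res = 0+0 = 0
k=0,p=2: res = 0+0 = 0
k=0,p=3: res = 0+0 = 0
k=1,p=0: res = 0+0 = 0
k=1,p=1: res = 0+1 = 1
k=1,p=2: res = 1+2 = 3
k=1,p=3: res = 3+3 = 6
k=2,p=0: res = 6+0 = 6
k=2,p=1: res = 6+2 = 8
k=2,p=2: res = 8+4 = 12
k=2,p=3: res = 12+6 = 18
k=3,p=0: res = 18+0 = 18
k=3,p=1: res = 18+3 = 21
k=3,p=2: res = 21+6 = 27
k=3,p=3: res = 27+9 = 36

36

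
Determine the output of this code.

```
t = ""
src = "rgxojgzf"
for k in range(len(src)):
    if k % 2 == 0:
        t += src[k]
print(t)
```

k=0: add 'r' → 'r'
k=1: skip
k=2: add 'x' → 'rx'
k=3: skip
k=4: add 'j' → 'rxj'
k=5: skip
k=6: add 'z' → 'rxjz'
k=7: skip

rxjz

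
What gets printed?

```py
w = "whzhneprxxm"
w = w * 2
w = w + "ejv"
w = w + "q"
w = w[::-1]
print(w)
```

qvjemxxrpenhzhwmxxrpenhzhw

repeat ×2 → 'whzhneprxxmwhzhneprxxm'
+ 'ejv' → 'whzhneprxxmwhzhneprxxmejv'
+ 'q' → 'whzhneprxxmwhzhneprxxmejvq'
reverse → 'qvjemxxrpenhzhwmxxrpenhzhw'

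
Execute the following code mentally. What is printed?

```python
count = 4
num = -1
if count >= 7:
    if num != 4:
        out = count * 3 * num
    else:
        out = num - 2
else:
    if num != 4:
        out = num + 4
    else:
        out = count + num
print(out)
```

count=4, num=-1
count >= 7 is False; num != 4 is True
→ out = num + 4 = 3

3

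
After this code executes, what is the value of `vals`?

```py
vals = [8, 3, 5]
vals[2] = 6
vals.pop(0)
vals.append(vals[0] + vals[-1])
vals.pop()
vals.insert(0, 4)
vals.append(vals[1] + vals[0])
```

[4, 3, 6, 7]

vals[2] = 6 → [8, 3, 6]
pop(0) removes 8 → [3, 6]
append vals[0]+vals[-1] = 3+6 = 9 → [3, 6, 9]
pop() removes 9 → [3, 6]
insert 4 at 0 → [4, 3, 6]
append vals[1]+vals[0] = 3+4 = 7 → [4, 3, 6, 7]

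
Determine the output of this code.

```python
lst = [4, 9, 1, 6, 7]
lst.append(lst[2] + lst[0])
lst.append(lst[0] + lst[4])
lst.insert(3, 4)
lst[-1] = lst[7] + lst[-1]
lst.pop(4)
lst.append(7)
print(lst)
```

[4, 9, 1, 4, 7, 5, 22, 7]

append lst[2]+lst[0] = 1+4 = 5 → [4, 9, 1, 6, 7, 5]
append lst[0]+lst[4] = 4+7 = 11 → [4, 9, 1, 6, 7, 5, 11]
insert 4 at 3 → [4, 9, 1, 4, 6, 7, 5, 11]
lst[-1] = lst[7]+lst[-1] = 11+11 = 22 → [4, 9, 1, 4, 6, 7, 5, 22]
pop(4) removes 6 → [4, 9, 1, 4, 7, 5, 22]
append 7 → [4, 9, 1, 4, 7, 5, 22, 7]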